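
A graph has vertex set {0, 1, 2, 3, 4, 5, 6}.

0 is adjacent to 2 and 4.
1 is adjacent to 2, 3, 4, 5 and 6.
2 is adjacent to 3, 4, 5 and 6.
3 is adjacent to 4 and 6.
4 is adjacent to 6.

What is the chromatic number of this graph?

1, 2, 3, 4, 6 form a clique, so at least 5 colors are needed.
5 colors suffice: color a → {2}; color b → {4, 5}; color c → {0, 1}; color d → {3}; color e → {6}. No two adjacent vertices share a color.

5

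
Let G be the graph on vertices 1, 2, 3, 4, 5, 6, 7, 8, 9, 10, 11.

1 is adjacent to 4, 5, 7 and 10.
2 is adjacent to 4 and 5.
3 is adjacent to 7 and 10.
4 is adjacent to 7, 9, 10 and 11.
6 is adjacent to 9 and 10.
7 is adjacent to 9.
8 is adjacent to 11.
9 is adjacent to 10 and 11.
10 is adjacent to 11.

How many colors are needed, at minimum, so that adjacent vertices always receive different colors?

4

4, 9, 10, 11 are mutually adjacent (a clique of size 4), so at least 4 colors are needed.
4 colors suffice: color a → {3, 4, 5, 6, 8}; color b → {2, 7, 10}; color c → {1, 9}; color d → {11}. No two adjacent vertices share a color.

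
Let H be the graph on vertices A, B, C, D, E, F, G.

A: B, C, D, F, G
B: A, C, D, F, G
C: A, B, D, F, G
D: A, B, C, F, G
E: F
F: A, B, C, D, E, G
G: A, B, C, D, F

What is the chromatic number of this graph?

A, B, C, D, F, G are pairwise adjacent (a clique of size 6), so at least 6 colors are needed.
One proper 6-coloring: A=6, B=3, C=5, D=2, E=2, F=1, G=4. No two adjacent vertices share a color.

6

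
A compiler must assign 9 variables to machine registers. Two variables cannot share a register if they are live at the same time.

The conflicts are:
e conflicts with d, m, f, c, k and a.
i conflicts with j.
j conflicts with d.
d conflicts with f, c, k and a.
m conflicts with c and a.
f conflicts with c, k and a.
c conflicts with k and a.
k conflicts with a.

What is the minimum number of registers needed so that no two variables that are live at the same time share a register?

e, d, f, c, k, a are mutually in conflict, so at least 6 registers are needed.
Using 6 registers: e=3, i=2, j=1, d=4, m=4, f=6, c=2, k=5, a=1. No two conflicting variables share a register.

6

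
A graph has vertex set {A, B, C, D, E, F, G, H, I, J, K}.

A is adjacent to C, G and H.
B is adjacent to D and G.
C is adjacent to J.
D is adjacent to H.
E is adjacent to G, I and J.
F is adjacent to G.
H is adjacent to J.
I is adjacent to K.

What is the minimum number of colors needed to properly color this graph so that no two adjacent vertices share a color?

The cycle A-G-E-J-C-A has odd length 5, so it cannot be 2-colored; at least 3 colors are needed.
3 colors suffice: color 1 → {D, G, I, J}; color 2 → {A, B, E, F, K}; color 3 → {C, H}. No two adjacent vertices share a color.

3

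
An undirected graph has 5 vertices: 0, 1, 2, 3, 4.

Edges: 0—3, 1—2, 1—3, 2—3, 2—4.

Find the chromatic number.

3

1, 2, 3 are mutually adjacent, so at least 3 colors are needed.
One proper 3-coloring: 0=blue, 1=green, 2=blue, 3=red, 4=red. No two adjacent vertices share a color.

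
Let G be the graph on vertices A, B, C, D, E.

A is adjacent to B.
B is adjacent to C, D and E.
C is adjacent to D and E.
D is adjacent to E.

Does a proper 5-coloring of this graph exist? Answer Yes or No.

The chromatic number is 4. B, C, D, E are mutually adjacent (a clique of size 4), so at least 4 colors are needed.
One proper 4-coloring: A=blue, B=red, C=yellow, D=blue, E=green.
Since 5 ≥ 4, a proper 5-coloring certainly exists.

Yes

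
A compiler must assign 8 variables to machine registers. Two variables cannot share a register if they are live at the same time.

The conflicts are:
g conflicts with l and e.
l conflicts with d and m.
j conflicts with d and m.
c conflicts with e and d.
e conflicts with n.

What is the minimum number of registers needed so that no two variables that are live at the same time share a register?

3

The cycle d-c-e-g-l-d has odd length 5, so it cannot be 2-colored; at least 3 registers are needed.
A valid assignment using 3 registers: g=2, l=1, j=1, c=3, e=1, n=2, d=2, m=2. Every pair that conflicts lands in different registers.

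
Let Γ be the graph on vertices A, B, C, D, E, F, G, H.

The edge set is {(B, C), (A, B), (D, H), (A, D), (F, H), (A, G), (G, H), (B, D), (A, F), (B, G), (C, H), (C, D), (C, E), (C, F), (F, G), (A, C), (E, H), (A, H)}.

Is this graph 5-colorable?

The chromatic number is 4. A, F, G, H are mutually adjacent (a clique of size 4), so at least 4 colors are needed.
A valid assignment using 4 colors: A=green, B=red, C=blue, D=yellow, E=green, F=yellow, G=blue, H=red.
Since 5 ≥ 4, a proper 5-coloring certainly exists.

Yes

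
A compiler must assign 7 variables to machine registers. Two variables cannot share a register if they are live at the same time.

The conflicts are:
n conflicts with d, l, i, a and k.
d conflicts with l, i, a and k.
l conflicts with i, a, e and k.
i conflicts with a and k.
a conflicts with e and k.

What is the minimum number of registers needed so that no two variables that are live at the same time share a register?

6

n, d, l, i, a, k are mutually in conflict, so at least 6 registers are needed.
6 registers suffice: register 1 → {a}; register 2 → {l}; register 3 → {n, e}; register 4 → {i}; register 5 → {k}; register 6 → {d}. Every pair that conflicts lands in different registers.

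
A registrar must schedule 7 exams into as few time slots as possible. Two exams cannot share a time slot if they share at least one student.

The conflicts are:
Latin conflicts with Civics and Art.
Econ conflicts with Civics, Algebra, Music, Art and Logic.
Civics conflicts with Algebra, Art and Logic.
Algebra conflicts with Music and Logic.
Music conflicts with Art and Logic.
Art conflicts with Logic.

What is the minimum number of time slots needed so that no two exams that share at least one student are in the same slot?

4

Econ, Civics, Art, Logic pairwise conflict, so at least 4 time slots are needed.
4 time slots suffice: time slot 1 → {Latin, Econ}; time slot 2 → {Logic}; time slot 3 → {Algebra, Art}; time slot 4 → {Civics, Music}. No two conflicting exams share a time slot.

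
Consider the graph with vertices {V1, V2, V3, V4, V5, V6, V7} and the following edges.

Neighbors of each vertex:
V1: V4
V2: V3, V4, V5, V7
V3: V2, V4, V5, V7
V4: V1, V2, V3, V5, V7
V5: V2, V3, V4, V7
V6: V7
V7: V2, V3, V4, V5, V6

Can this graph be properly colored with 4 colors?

No

V2, V3, V4, V5, V7 are pairwise adjacent (a clique of size 5), so at least 5 colors are needed.
So 4 colors are not enough.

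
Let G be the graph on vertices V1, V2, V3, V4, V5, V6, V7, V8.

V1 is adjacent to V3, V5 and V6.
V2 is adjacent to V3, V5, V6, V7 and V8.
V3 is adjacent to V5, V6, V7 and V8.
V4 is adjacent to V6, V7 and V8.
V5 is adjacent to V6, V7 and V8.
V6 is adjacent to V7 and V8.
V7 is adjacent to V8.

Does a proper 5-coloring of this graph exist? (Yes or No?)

No

V2, V3, V5, V6, V7, V8 are pairwise adjacent (a clique of size 6), so at least 6 colors are needed.
So 5 colors are not enough.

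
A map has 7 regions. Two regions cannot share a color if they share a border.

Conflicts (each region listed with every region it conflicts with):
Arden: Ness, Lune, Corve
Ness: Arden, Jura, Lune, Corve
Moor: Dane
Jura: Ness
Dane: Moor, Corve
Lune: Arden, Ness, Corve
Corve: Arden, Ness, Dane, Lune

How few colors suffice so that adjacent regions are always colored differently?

Arden, Ness, Lune, Corve pairwise conflict, so at least 4 colors are needed.
4 colors suffice: Arden=4, Ness=2, Moor=1, Jura=1, Dane=2, Lune=3, Corve=1. No two conflicting regions share a color.

4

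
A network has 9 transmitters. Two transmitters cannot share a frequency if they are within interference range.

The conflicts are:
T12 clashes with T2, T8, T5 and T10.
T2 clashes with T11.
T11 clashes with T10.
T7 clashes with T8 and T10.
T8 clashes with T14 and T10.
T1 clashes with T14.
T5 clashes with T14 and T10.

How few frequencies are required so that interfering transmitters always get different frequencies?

T12, T5, T10 pairwise conflict, so at least 3 frequencies are needed.
A valid assignment using 3 frequencies: T12=3, T2=1, T11=2, T7=3, T8=2, T1=2, T5=2, T14=1, T10=1. Each listed conflict is separated.

3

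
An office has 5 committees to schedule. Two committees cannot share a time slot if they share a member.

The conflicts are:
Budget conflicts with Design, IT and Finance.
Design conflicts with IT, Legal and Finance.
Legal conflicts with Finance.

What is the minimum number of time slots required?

Design, Legal, Finance pairwise conflict, so at least 3 time slots are needed.
3 time slots suffice: time slot 1 → {Design}; time slot 2 → {Budget, Legal}; time slot 3 → {IT, Finance}. No two conflicting committees share a time slot.

3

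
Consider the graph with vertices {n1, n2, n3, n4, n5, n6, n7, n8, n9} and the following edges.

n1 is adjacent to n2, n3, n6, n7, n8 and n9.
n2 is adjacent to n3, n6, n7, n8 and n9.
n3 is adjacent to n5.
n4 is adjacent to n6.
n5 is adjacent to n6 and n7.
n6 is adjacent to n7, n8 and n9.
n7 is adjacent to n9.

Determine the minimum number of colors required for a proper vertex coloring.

5

n1, n2, n6, n7, n9 form a clique, so at least 5 colors are needed.
One proper 5-coloring: n1=3, n2=2, n3=1, n4=2, n5=2, n6=1, n7=4, n8=4, n9=5. No two adjacent vertices share a color.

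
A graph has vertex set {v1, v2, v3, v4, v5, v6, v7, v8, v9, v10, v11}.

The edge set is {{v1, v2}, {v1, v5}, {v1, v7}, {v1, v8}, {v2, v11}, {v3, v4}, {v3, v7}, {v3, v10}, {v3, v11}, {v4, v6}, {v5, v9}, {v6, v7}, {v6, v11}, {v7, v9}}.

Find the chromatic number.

The cycle v7-v6-v11-v2-v1-v7 has odd length 5, so it cannot be 2-colored; at least 3 colors are needed.
One proper 3-coloring: v1=1, v2=3, v3=1, v4=2, v5=2, v6=1, v7=2, v8=2, v9=1, v10=2, v11=2. Each edge has distinct colors on its endpoints.

3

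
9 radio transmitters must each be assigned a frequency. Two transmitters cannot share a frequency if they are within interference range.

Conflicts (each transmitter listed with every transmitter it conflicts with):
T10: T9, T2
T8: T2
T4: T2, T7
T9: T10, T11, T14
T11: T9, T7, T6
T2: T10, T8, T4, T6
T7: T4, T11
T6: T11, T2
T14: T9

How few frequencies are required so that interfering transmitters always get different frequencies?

The cycle T6-T11-T9-T10-T2-T6 has odd length 5, so it cannot be 2-colored; at least 3 frequencies are needed.
3 frequencies suffice: frequency 1 → {T9, T2, T7}; frequency 2 → {T10, T8, T4, T11, T14}; frequency 3 → {T6}. Each listed conflict is separated.

3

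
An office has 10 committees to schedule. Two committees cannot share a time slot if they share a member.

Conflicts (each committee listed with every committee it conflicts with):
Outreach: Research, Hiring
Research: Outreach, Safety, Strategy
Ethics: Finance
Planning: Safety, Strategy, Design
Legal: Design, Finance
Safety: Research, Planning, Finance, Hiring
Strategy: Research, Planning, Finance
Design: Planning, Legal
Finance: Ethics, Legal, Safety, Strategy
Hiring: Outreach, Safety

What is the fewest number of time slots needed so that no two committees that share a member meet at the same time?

3

The cycle Legal-Finance-Safety-Planning-Design-Legal has odd length 5, so it cannot be 2-colored; at least 3 time slots are needed.
3 time slots suffice: time slot 1 → {Research, Planning, Finance, Hiring}; time slot 2 → {Outreach, Ethics, Legal, Safety, Strategy}; time slot 3 → {Design}. Every pair that conflicts lands in different time slots.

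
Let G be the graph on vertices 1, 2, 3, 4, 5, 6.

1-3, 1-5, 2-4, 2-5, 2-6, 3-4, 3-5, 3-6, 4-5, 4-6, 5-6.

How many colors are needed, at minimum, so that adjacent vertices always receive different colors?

2, 4, 5, 6 form a clique, so at least 4 colors are needed.
4 colors suffice: color red → {5}; color blue → {1, 4}; color green → {6}; color yellow → {2, 3}. Each edge has distinct colors on its endpoints.

4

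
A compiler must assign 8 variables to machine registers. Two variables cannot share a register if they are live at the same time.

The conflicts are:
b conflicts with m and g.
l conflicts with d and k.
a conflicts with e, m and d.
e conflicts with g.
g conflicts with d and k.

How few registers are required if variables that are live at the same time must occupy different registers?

3

The cycle b-m-a-e-g-b has odd length 5, so it cannot be 2-colored; at least 3 registers are needed.
3 registers suffice: register 1 → {l, a, g}; register 2 → {e, m, d, k}; register 3 → {b}. No two conflicting variables share a register.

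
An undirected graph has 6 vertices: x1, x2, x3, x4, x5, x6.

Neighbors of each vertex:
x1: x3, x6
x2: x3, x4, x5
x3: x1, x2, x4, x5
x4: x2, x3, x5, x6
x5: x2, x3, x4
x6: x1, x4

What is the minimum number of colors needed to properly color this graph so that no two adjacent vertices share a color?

4

x2, x3, x4, x5 are pairwise adjacent (a clique of size 4), so at least 4 colors are needed.
4 colors suffice: color 1 → {x3, x6}; color 2 → {x1, x4}; color 3 → {x5}; color 4 → {x2}. Every edge joins two different colors.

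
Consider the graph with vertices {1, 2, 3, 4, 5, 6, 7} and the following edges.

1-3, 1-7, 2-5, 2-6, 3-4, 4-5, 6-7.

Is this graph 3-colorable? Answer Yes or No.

The chromatic number is 3. The cycle 1-7-6-2-5-4-3-1 has odd length 7, so it cannot be 2-colored; at least 3 colors are needed.
A valid assignment using 3 colors: 1=red, 2=red, 3=blue, 4=red, 5=blue, 6=blue, 7=green.
That is already a proper 3-coloring.

Yes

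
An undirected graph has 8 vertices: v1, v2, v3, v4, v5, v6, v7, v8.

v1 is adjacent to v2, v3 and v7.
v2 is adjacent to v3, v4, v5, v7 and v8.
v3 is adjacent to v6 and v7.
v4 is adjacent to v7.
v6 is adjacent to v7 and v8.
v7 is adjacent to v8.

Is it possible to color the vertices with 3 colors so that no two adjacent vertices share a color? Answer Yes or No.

v1, v2, v3, v7 are pairwise adjacent (a clique of size 4), so at least 4 colors are needed.
So 3 colors are not enough.

No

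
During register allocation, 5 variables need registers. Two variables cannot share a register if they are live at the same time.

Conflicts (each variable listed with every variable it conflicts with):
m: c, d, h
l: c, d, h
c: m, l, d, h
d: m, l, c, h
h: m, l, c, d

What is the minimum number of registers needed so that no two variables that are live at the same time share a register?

l, c, d, h all conflict with each other, so at least 4 registers are needed.
4 registers suffice: register 1 → {h}; register 2 → {d}; register 3 → {c}; register 4 → {m, l}. Every pair that conflicts lands in different registers.

4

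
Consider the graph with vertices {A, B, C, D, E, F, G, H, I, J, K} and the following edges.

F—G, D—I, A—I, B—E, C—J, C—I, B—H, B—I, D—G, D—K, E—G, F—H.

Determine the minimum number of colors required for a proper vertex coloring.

3

The cycle B-E-G-D-I-B has odd length 5, so it cannot be 2-colored; at least 3 colors are needed.
3 colors suffice: color 1 → {G, H, I, J, K}; color 2 → {A, B, C, D, F}; color 3 → {E}. Each edge has distinct colors on its endpoints.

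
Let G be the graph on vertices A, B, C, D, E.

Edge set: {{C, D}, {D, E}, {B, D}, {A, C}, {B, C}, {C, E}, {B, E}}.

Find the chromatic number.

B, C, D, E form a clique, so at least 4 colors are needed.
4 colors suffice: A=2, B=3, C=1, D=4, E=2. Every edge joins two different colors.

4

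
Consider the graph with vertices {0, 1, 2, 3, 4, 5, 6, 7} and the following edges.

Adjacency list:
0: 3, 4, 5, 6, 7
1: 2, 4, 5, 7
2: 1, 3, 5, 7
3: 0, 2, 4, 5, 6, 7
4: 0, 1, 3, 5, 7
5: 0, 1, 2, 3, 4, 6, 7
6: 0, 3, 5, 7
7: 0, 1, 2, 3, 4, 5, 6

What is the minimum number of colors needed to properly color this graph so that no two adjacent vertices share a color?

5

0, 3, 5, 6, 7 form a clique, so at least 5 colors are needed.
5 colors suffice: color a → {7}; color b → {5}; color c → {1, 3}; color d → {0, 2}; color e → {4, 6}. Every edge joins two different colors.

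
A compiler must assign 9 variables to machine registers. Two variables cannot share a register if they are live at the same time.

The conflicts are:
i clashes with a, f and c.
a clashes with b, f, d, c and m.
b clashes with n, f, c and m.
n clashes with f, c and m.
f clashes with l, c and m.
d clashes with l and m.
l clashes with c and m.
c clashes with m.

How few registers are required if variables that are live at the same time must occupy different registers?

5

a, b, f, c, m all conflict with each other, so at least 5 registers are needed.
5 registers suffice: register 1 → {f, d}; register 2 → {i, m}; register 3 → {c}; register 4 → {a, n, l}; register 5 → {b}. Each listed conflict is separated.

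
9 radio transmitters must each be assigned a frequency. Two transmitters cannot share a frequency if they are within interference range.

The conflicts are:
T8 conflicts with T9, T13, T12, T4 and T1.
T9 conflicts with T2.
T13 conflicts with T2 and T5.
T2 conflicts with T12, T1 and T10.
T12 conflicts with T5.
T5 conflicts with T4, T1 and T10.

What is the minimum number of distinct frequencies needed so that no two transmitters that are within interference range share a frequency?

T8 and T4 conflict, so at least 2 frequencies are needed.
2 frequencies suffice: frequency 1 → {T8, T2, T5}; frequency 2 → {T9, T13, T12, T4, T1, T10}. Each listed conflict is separated.

2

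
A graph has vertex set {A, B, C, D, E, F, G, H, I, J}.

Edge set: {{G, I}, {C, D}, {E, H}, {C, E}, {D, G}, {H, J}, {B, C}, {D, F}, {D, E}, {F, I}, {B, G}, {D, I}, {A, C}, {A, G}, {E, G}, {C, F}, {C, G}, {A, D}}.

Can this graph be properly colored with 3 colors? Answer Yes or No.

No

C, D, E, G are mutually adjacent (a clique of size 4), so at least 4 colors are needed.
So 3 colors are not enough.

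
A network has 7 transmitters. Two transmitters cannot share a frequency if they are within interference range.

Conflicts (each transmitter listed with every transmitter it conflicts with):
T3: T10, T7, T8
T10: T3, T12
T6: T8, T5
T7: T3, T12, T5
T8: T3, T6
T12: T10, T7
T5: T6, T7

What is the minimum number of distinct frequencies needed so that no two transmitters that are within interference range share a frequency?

3

The cycle T8-T3-T7-T5-T6-T8 has odd length 5, so it cannot be 2-colored; at least 3 frequencies are needed.
A valid assignment using 3 frequencies: T3=1, T10=2, T6=2, T7=2, T8=3, T12=1, T5=1. Each listed conflict is separated.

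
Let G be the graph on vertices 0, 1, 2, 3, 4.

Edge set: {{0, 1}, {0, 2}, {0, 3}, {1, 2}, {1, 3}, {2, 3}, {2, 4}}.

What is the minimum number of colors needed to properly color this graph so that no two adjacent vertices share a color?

0, 1, 2, 3 form a clique, so at least 4 colors are needed.
4 colors suffice: 0=d, 1=c, 2=a, 3=b, 4=b. Each edge has distinct colors on its endpoints.

4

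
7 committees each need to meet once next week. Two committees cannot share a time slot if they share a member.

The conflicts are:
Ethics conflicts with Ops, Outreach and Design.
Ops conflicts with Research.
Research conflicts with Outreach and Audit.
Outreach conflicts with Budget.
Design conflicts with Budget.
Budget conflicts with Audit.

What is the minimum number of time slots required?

Research and Audit conflict, so at least 2 time slots are needed.
2 time slots suffice: time slot 1 → {Ethics, Research, Budget}; time slot 2 → {Ops, Outreach, Design, Audit}. Each listed conflict is separated.

2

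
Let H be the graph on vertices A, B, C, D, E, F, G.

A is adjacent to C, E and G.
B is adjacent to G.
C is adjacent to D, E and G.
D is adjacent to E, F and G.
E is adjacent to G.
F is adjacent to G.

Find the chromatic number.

4

A, C, E, G form a clique, so at least 4 colors are needed.
4 colors suffice: color 1 → {G}; color 2 → {B, E, F}; color 3 → {A, D}; color 4 → {C}. No two adjacent vertices share a color.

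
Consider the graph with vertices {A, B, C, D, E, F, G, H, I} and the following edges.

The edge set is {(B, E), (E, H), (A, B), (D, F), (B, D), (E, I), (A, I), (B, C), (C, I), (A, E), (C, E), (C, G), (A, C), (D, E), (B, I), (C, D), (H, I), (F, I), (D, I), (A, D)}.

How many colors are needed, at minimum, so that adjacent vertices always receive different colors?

6

A, B, C, D, E, I are pairwise adjacent (a clique of size 6), so at least 6 colors are needed.
6 colors suffice: color 1 → {G, I}; color 2 → {D, H}; color 3 → {C, F}; color 4 → {E}; color 5 → {A}; color 6 → {B}. Each edge has distinct colors on its endpoints.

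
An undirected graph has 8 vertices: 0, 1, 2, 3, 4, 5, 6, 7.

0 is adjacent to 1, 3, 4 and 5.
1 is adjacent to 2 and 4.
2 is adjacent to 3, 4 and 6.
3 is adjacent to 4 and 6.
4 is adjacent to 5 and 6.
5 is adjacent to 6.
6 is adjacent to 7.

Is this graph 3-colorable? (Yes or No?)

2, 3, 4, 6 are pairwise adjacent (a clique of size 4), so at least 4 colors are needed.
So 3 colors are not enough.

No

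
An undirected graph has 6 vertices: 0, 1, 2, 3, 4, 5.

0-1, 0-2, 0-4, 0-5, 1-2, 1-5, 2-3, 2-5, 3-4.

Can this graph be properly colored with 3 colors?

No

0, 1, 2, 5 are mutually adjacent (a clique of size 4), so at least 4 colors are needed.
So 3 colors are not enough.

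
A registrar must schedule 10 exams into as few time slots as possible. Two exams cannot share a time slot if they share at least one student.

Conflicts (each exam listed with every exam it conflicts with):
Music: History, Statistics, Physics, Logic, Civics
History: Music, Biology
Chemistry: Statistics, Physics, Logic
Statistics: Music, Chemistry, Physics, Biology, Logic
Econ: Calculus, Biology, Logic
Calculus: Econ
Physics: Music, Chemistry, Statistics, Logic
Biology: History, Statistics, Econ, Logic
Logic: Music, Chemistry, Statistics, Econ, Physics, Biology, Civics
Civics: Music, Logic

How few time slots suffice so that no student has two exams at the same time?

Music, Statistics, Physics, Logic all conflict with each other, so at least 4 time slots are needed.
4 time slots suffice: Music=3, History=1, Chemistry=3, Statistics=2, Econ=2, Calculus=1, Physics=4, Biology=3, Logic=1, Civics=2. No two conflicting exams share a time slot.

4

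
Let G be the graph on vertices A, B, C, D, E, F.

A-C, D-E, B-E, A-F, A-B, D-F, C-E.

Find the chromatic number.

3

The cycle E-C-A-F-D-E has odd length 5, so it cannot be 2-colored; at least 3 colors are needed.
One proper 3-coloring: A=red, B=blue, C=blue, D=blue, E=red, F=green. No two adjacent vertices share a color.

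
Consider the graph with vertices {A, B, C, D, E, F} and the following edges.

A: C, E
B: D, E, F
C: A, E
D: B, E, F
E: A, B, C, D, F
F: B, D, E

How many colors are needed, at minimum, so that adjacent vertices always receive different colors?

B, D, E, F are mutually adjacent (a clique of size 4), so at least 4 colors are needed.
4 colors suffice: color red → {E}; color blue → {C, F}; color green → {A, D}; color yellow → {B}. Every edge joins two different colors.

4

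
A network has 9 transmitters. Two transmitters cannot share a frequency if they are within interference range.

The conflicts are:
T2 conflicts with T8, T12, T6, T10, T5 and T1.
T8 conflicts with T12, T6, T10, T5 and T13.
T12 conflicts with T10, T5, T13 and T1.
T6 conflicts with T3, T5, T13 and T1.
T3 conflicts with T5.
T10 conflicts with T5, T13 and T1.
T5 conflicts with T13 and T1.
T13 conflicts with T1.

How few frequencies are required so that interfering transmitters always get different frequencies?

T2, T8, T12, T10, T5 all conflict with each other, so at least 5 frequencies are needed.
5 frequencies suffice: frequency 1 → {T5}; frequency 2 → {T2, T3, T13}; frequency 3 → {T8, T1}; frequency 4 → {T6, T10}; frequency 5 → {T12}. Each listed conflict is separated.

5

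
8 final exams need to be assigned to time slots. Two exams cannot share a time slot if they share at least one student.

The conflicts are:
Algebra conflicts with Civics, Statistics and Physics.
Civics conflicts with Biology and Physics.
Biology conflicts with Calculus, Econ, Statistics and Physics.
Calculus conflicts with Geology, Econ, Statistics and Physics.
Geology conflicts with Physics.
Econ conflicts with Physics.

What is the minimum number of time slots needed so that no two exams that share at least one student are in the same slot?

4

Biology, Calculus, Econ, Physics all conflict with each other, so at least 4 time slots are needed.
4 time slots suffice: Algebra=2, Civics=3, Biology=2, Calculus=3, Geology=2, Econ=4, Statistics=1, Physics=1. No two conflicting exams share a time slot.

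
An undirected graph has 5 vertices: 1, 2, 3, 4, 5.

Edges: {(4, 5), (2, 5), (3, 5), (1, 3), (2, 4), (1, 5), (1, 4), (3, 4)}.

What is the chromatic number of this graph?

1, 3, 4, 5 form a clique, so at least 4 colors are needed.
4 colors suffice: 1=green, 2=green, 3=yellow, 4=red, 5=blue. No two adjacent vertices share a color.

4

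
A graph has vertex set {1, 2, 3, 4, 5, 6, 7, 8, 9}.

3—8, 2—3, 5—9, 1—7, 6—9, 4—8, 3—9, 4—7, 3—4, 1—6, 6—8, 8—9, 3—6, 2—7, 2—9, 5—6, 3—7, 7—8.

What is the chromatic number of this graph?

3, 4, 7, 8 are mutually adjacent (a clique of size 4), so at least 4 colors are needed.
One proper 4-coloring: 1=red, 2=blue, 3=red, 4=yellow, 5=red, 6=yellow, 7=green, 8=blue, 9=green. Every edge joins two different colors.

4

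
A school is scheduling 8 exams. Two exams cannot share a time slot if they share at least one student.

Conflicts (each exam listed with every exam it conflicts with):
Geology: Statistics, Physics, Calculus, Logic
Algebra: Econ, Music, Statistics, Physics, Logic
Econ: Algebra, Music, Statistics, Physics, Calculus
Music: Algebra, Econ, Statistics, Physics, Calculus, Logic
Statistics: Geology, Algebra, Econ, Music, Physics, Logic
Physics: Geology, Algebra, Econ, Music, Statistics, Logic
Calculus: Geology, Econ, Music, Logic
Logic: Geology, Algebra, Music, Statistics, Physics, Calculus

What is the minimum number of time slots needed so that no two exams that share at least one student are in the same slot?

Algebra, Econ, Music, Statistics, Physics all conflict with each other, so at least 5 time slots are needed.
A valid assignment using 5 time slots: Geology=1, Algebra=5, Econ=3, Music=1, Statistics=2, Physics=4, Calculus=2, Logic=3. No two conflicting exams share a time slot.

5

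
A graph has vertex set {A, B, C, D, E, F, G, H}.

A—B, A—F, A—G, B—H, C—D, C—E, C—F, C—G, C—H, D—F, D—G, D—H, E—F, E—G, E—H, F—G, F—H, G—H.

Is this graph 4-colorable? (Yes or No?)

C, D, F, G, H form a clique, so at least 5 colors are needed.
So 4 colors are not enough.

No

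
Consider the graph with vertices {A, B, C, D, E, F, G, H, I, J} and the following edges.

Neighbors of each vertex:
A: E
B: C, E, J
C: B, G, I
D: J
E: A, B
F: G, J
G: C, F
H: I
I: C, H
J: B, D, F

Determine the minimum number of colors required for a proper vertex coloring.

3

The cycle G-C-B-J-F-G has odd length 5, so it cannot be 2-colored; at least 3 colors are needed.
A valid assignment using 3 colors: A=red, B=red, C=blue, D=red, E=blue, F=red, G=green, H=blue, I=red, J=blue. Each edge has distinct colors on its endpoints.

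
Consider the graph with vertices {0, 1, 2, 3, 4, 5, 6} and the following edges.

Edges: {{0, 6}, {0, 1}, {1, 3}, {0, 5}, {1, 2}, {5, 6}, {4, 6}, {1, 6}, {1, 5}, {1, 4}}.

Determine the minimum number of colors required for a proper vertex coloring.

4

0, 1, 5, 6 are pairwise adjacent (a clique of size 4), so at least 4 colors are needed.
4 colors suffice: color a → {1}; color b → {2, 3, 6}; color c → {0, 4}; color d → {5}. Each edge has distinct colors on its endpoints.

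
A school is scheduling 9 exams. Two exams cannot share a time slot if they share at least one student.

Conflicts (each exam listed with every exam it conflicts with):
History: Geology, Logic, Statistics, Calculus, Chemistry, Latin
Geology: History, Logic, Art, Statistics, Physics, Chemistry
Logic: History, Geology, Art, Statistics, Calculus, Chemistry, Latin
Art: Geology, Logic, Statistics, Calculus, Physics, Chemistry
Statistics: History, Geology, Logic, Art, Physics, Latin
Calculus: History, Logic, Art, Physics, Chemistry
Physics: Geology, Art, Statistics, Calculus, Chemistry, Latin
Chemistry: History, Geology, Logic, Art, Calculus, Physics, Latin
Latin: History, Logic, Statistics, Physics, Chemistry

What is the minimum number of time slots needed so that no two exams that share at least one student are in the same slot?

4

Art, Calculus, Physics, Chemistry all conflict with each other, so at least 4 time slots are needed.
4 time slots suffice: time slot 1 → {Statistics, Chemistry}; time slot 2 → {Logic, Physics}; time slot 3 → {History, Art}; time slot 4 → {Geology, Calculus, Latin}. No two conflicting exams share a time slot.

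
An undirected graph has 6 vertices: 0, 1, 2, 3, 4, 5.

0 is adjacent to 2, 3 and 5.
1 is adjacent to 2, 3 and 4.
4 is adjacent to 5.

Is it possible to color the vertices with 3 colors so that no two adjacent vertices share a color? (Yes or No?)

Yes

The chromatic number is 3. The cycle 5-0-3-1-4-5 has odd length 5, so it cannot be 2-colored; at least 3 colors are needed.
3 colors suffice: 0=a, 1=a, 2=b, 3=b, 4=b, 5=c.
That is already a proper 3-coloring.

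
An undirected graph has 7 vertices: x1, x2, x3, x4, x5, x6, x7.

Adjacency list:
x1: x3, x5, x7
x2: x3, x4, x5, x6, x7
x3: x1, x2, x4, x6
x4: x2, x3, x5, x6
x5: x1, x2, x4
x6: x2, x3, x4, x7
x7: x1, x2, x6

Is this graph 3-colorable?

No

x2, x3, x4, x6 are mutually adjacent (a clique of size 4), so at least 4 colors are needed.
So 3 colors are not enough.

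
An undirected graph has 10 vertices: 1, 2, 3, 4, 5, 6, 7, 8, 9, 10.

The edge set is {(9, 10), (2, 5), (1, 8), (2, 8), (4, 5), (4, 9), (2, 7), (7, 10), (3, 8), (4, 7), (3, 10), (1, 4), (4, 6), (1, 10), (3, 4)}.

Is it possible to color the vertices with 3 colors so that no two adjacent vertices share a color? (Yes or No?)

Yes

The chromatic number is 3. The cycle 2-7-4-1-8-2 has odd length 5, so it cannot be 2-colored; at least 3 colors are needed.
A valid assignment using 3 colors: 1=b, 2=a, 3=b, 4=a, 5=b, 6=b, 7=b, 8=c, 9=b, 10=a.
That is already a proper 3-coloring.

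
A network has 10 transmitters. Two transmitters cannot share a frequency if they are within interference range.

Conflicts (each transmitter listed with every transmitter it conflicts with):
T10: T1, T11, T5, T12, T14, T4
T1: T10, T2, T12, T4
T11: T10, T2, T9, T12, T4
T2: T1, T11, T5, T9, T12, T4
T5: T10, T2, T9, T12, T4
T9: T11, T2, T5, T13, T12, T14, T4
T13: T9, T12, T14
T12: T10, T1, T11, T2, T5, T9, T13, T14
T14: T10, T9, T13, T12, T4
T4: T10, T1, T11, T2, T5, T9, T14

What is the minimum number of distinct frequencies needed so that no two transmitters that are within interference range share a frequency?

T9, T13, T12, T14 all conflict with each other, so at least 4 frequencies are needed.
Using 4 frequencies: T10=2, T1=4, T11=4, T2=3, T5=4, T9=2, T13=4, T12=1, T14=3, T4=1. No two conflicting transmitters share a frequency.

4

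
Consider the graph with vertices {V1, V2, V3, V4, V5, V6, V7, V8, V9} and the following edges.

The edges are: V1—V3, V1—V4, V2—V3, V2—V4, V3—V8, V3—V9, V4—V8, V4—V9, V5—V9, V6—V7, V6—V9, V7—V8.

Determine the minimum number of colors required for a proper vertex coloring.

The cycle V7-V8-V3-V9-V6-V7 has odd length 5, so it cannot be 2-colored; at least 3 colors are needed.
3 colors suffice: color 1 → {V3, V4, V5, V7}; color 2 → {V1, V2, V8, V9}; color 3 → {V6}. No two adjacent vertices share a color.

3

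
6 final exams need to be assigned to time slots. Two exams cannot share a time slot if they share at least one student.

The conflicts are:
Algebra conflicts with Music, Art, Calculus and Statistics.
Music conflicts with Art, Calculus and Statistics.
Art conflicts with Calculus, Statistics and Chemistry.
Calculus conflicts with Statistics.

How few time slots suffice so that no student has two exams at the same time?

Algebra, Music, Art, Calculus, Statistics are mutually in conflict, so at least 5 time slots are needed.
5 time slots suffice: time slot 1 → {Art}; time slot 2 → {Music, Chemistry}; time slot 3 → {Calculus}; time slot 4 → {Algebra}; time slot 5 → {Statistics}. Each listed conflict is separated.

5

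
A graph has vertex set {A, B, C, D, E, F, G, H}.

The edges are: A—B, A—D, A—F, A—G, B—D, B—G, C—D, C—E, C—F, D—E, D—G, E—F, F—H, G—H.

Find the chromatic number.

A, B, D, G are pairwise adjacent (a clique of size 4), so at least 4 colors are needed.
4 colors suffice: color 1 → {D, F}; color 2 → {A, E, H}; color 3 → {C, G}; color 4 → {B}. No two adjacent vertices share a color.

4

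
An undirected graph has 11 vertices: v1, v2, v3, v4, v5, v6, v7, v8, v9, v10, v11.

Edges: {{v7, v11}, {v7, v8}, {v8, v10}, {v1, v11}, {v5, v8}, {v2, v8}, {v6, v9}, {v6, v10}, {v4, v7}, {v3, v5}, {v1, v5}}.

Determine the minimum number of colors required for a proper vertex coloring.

The cycle v8-v7-v11-v1-v5-v8 has odd length 5, so it cannot be 2-colored; at least 3 colors are needed.
A valid assignment using 3 colors: v1=green, v2=blue, v3=red, v4=red, v5=blue, v6=red, v7=blue, v8=red, v9=blue, v10=blue, v11=red. Every edge joins two different colors.

3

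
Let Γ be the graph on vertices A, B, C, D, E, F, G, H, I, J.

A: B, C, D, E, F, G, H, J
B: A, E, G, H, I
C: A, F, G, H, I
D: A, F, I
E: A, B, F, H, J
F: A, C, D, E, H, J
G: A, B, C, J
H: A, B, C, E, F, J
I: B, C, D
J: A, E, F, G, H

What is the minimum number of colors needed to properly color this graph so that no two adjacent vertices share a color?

A, E, F, H, J are pairwise adjacent (a clique of size 5), so at least 5 colors are needed.
A valid assignment using 5 colors: A=red, B=blue, C=yellow, D=green, E=yellow, F=blue, G=green, H=green, I=red, J=purple. No two adjacent vertices share a color.

5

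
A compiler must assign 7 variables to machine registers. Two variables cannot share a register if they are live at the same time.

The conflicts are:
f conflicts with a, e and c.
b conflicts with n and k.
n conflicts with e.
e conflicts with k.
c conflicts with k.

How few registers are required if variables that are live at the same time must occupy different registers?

2

n and e conflict, so at least 2 registers are needed.
2 registers suffice: register 1 → {b, a, e, c}; register 2 → {f, n, k}. Each listed conflict is separated.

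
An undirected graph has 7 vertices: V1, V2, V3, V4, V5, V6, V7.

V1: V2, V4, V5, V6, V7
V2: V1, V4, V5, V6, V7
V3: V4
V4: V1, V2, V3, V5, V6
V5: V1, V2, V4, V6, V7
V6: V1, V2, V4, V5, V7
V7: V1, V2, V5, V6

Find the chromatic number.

5

V1, V2, V4, V5, V6 are pairwise adjacent (a clique of size 5), so at least 5 colors are needed.
5 colors suffice: V1=B, V2=P, V3=R, V4=G, V5=Y, V6=R, V7=G. Each edge has distinct colors on its endpoints.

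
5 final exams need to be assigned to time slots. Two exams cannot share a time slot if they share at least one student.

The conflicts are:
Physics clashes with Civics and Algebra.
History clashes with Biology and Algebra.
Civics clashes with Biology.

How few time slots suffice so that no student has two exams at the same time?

3

The cycle History-Algebra-Physics-Civics-Biology-History has odd length 5, so it cannot be 2-colored; at least 3 time slots are needed.
3 time slots suffice: time slot 1 → {Physics, History}; time slot 2 → {Civics, Algebra}; time slot 3 → {Biology}. No two conflicting exams share a time slot.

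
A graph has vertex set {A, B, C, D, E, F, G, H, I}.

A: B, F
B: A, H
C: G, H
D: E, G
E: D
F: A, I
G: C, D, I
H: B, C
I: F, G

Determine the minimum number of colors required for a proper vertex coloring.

3

The cycle C-G-I-F-A-B-H-C has odd length 7, so it cannot be 2-colored; at least 3 colors are needed.
One proper 3-coloring: A=blue, B=red, C=blue, D=blue, E=red, F=red, G=red, H=green, I=blue. Every edge joins two different colors.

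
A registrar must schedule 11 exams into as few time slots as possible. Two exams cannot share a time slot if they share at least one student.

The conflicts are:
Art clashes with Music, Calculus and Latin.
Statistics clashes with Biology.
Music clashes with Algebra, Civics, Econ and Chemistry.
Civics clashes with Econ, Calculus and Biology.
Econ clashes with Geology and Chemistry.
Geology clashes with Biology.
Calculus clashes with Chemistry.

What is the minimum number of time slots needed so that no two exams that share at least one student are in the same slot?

Music, Econ, Chemistry pairwise conflict, so at least 3 time slots are needed.
3 time slots suffice: Art=2, Statistics=2, Music=1, Algebra=2, Civics=3, Econ=2, Geology=3, Calculus=1, Chemistry=3, Biology=1, Latin=1. No two conflicting exams share a time slot.

3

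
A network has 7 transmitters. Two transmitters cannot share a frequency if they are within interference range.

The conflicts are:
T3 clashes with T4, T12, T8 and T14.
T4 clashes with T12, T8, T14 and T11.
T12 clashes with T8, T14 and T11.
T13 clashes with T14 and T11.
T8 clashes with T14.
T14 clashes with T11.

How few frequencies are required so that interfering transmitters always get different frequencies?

5

T3, T4, T12, T8, T14 all conflict with each other, so at least 5 frequencies are needed.
5 frequencies suffice: frequency 1 → {T14}; frequency 2 → {T4, T13}; frequency 3 → {T12}; frequency 4 → {T8, T11}; frequency 5 → {T3}. No two conflicting transmitters share a frequency.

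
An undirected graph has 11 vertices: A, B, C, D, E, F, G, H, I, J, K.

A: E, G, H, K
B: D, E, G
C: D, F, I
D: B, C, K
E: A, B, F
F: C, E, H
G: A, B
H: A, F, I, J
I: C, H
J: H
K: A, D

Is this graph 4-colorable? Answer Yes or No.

The chromatic number is 3. The cycle F-C-D-B-E-F has odd length 5, so it cannot be 2-colored; at least 3 colors are needed.
A valid assignment using 3 colors: A=red, B=blue, C=blue, D=red, E=green, F=red, G=green, H=blue, I=red, J=red, K=blue.
Since 4 ≥ 3, a proper 4-coloring certainly exists.

Yes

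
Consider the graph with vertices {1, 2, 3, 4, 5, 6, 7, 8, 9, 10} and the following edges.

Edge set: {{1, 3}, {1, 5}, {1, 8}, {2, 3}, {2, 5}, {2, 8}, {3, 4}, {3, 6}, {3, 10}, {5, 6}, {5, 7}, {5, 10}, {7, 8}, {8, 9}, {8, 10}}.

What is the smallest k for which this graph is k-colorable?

5 and 6 are adjacent, so at least 2 colors are needed.
2 colors suffice: color red → {3, 5, 8}; color blue → {1, 2, 4, 6, 7, 9, 10}. Every edge joins two different colors.

2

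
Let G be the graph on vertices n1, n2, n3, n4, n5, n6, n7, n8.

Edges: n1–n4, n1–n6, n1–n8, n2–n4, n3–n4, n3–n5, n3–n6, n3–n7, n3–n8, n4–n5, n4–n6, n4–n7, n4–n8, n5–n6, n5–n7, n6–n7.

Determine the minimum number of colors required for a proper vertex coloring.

5

n3, n4, n5, n6, n7 form a clique, so at least 5 colors are needed.
A valid assignment using 5 colors: n1=2, n2=2, n3=2, n4=1, n5=4, n6=3, n7=5, n8=3. No two adjacent vertices share a color.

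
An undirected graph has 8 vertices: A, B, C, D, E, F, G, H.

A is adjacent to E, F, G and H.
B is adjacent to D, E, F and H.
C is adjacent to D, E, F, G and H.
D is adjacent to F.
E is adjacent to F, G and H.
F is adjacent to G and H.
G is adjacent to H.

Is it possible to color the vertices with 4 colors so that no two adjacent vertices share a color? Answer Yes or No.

No

C, E, F, G, H form a clique, so at least 5 colors are needed.
So 4 colors are not enough.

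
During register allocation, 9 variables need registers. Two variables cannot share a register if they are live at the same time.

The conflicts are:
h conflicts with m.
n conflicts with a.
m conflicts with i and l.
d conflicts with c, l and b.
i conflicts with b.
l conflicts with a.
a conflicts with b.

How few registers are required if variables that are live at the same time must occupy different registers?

The cycle i-m-l-a-b-i has odd length 5, so it cannot be 2-colored; at least 3 registers are needed.
3 registers suffice: h=1, n=1, m=2, d=2, c=1, i=3, l=1, a=2, b=1. Each listed conflict is separated.

3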